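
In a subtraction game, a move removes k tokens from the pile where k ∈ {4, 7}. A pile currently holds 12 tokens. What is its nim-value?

0

Compute g(0), g(1), … for moves {4, 7}:
k:     0  1  2  3  4  5  6  7  8  9 10 11 12
g(k):  0  0  0  0  1  1  1  1  2  2  2  0  0
So g(12) = 0.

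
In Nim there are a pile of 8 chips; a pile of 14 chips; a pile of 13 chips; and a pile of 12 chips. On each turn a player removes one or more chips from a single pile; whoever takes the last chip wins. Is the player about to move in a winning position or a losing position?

Nim-sum: 8 XOR 14 XOR 13 XOR 12 = 7.
The nim-sum is 7 ≠ 0, so this is an N-position: the player to move can win.

Winning position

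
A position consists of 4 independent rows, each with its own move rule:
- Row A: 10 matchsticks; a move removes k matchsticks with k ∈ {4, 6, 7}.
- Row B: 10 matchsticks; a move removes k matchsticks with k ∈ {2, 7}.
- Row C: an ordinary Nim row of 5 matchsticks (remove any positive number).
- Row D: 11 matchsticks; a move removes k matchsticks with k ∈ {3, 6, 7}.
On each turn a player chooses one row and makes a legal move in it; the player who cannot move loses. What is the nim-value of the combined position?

Grundy values for row A (subtraction set {4, 6, 7}):
g(0) = mex{} = 0
g(1) = mex{} = 0
g(2) = mex{} = 0
g(3) = mex{} = 0
g(4) = mex{0} = 1
g(5) = mex{0} = 1
g(6) = mex{0} = 1
g(7) = mex{0} = 1
g(8) = mex{0,1} = 2
g(9) = mex{0,1} = 2
g(10) = mex{0,1} = 2
So g(10) = 2.
Build the Grundy sequence for row B with g(k) = mex{g(k−s) : s ∈ {2, 7}, s ≤ k}:
k:     0  1  2  3  4  5  6  7  8  9 10
g(k):  0  0  1  1  0  0  1  1  2  0  0
So g(10) = 0.
Row C is a plain Nim row of size 5, so its Grundy value is 5.
Grundy values for row D (subtraction set {3, 6, 7}):
g(0) = mex{} = 0
g(1) = mex{} = 0
g(2) = mex{} = 0
g(3) = mex{0} = 1
g(4) = mex{0} = 1
g(5) = mex{0} = 1
g(6) = mex{0,1} = 2
g(7) = mex{0,1} = 2
g(8) = mex{0,1} = 2
g(9) = mex{0,1,2} = 3
g(10) = mex{1,2} = 0
g(11) = mex{1,2} = 0
So g(11) = 0.
The value of a disjunctive sum is the nim-sum of the parts.
Combined value = 2 ⊕ 0 ⊕ 5 ⊕ 0 = 7.

7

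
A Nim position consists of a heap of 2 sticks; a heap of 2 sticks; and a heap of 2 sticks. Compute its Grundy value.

2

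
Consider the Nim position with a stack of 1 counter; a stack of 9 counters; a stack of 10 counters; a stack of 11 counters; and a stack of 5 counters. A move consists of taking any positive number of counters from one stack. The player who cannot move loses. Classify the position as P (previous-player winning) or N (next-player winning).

N-position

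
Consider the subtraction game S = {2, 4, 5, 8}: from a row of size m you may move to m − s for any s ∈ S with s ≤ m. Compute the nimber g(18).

1

Grundy values for subtraction set {2, 4, 5, 8}:
k:     0  1  2  3  4  5  6  7  8  9 10 11 12 13 14 15 16 17 18
g(k):  0  0  1  1  2  2  3  0  4  1  0  2  1  0  2  1  0  2  1
So g(18) = 1.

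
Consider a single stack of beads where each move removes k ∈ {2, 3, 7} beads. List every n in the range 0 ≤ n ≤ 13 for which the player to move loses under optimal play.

Build the Grundy sequence with g(k) = mex{g(k−s) : s ∈ {2, 3, 7}, s ≤ k}:
k:     0  1  2  3  4  5  6  7  8  9 10 11 12 13
g(k):  0  0  1  1  2  0  0  1  1  2  0  0  1  1
The P-positions (g = 0) in 0..13 are 0, 1, 5, 6, 10, 11.

0, 1, 5, 6, 10, 11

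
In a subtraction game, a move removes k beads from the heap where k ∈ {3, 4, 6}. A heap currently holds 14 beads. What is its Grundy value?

1

Build the Grundy sequence with g(k) = mex{g(k−s) : s ∈ {3, 4, 6}, s ≤ k}:
k:     0  1  2  3  4  5  6  7  8  9 10 11 12 13 14
g(k):  0  0  0  1  1  1  2  2  2  0  0  0  1  1  1
So g(14) = 1.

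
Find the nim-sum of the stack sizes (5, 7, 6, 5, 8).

9

Write each in binary and XOR column by column:
  0101  (5)
  0111  (7)
  0110  (6)
  0101  (5)
  1000  (8)
  ----
  1001  (9)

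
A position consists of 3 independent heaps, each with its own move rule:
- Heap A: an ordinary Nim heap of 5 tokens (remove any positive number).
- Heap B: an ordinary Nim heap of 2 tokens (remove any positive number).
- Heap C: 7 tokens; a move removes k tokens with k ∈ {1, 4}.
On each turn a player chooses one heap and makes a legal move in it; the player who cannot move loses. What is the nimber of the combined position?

7

Heap A is a plain Nim heap of size 5, so its Grundy value is 5.
Heap B is a plain Nim heap of size 2, so its Grundy value is 2.
For heap C, compute g(0), g(1), … with moves {1, 4}:
g(0) = mex{} = 0
g(1) = mex{0} = 1
g(2) = mex{1} = 0
g(3) = mex{0} = 1
g(4) = mex{0,1} = 2
g(5) = mex{1,2} = 0
g(6) = mex{0} = 1
g(7) = mex{1} = 0
So g(7) = 0.
By the Sprague-Grundy theorem, the Grundy value of a sum of independent games is the XOR of the component values.
Combined value = 5 ⊕ 2 ⊕ 0 = 7.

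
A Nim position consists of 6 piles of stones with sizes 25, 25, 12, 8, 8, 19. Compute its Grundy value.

31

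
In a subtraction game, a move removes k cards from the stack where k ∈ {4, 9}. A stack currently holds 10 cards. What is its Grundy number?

2

Compute g(0), g(1), … for moves {4, 9}:
g(0) = mex{} = 0
g(1) = mex{} = 0
g(2) = mex{} = 0
g(3) = mex{} = 0
g(4) = mex{0} = 1
g(5) = mex{0} = 1
g(6) = mex{0} = 1
g(7) = mex{0} = 1
g(8) = mex{1} = 0
g(9) = mex{0,1} = 2
g(10) = mex{0,1} = 2
So g(10) = 2.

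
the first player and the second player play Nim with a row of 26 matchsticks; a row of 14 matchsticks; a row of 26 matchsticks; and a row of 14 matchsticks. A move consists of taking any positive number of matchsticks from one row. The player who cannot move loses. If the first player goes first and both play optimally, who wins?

the second player wins

Write each in binary and XOR column by column:
  11010  (26)
  01110  (14)
  11010  (26)
  01110  (14)
  -----
  00000  (0)
The nim-sum is 0, so this is a P-position: the player to move is in a losing position under optimal play; the first player is about to move from it and so loses — the second player wins.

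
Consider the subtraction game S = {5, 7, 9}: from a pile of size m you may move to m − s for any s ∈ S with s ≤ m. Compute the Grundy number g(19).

1

Compute g(0), g(1), … for moves {5, 7, 9}:
k:     0  1  2  3  4  5  6  7  8  9 10 11 12 13 14 15 16 17 18 19
g(k):  0  0  0  0  0  1  1  1  1  1  2  2  2  2  0  0  0  0  0  1
So g(19) = 1.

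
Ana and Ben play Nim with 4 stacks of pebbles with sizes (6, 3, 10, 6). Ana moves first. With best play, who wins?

Ana wins

In binary:
  0110  (6)
  0011  (3)
  1010  (10)
  0110  (6)
  ----
  1001  (9)
The nim-sum is 9 ≠ 0, so this is an N-position: the player to move can win; Ana has a winning move.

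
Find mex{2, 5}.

0 is not in the set, so the mex is 0.

0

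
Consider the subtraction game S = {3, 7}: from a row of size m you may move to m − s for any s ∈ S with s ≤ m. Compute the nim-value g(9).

1

Compute g(0), g(1), … for moves {3, 7}:
k:     0  1  2  3  4  5  6  7  8  9
g(k):  0  0  0  1  1  1  0  2  2  1
So g(9) = 1.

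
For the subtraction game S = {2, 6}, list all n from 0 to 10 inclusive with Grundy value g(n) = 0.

0, 1, 4, 5, 8, 9

Grundy values for subtraction set {2, 6}:
k:     0  1  2  3  4  5  6  7  8  9 10
g(k):  0  0  1  1  0  0  1  1  0  0  1
The P-positions (g = 0) in 0..10 are 0, 1, 4, 5, 8, 9.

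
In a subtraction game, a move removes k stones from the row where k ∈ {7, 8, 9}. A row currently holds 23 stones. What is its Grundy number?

1

Compute g(0), g(1), … for moves {7, 8, 9}:
k:     0  1  2  3  4  5  6  7  8  9 10 11 12 13 14 15 16 17 18 19 20 21 22 23
g(k):  0  0  0  0  0  0  0  1  1  1  1  1  1  1  2  2  0  0  0  0  0  0  0  1
So g(23) = 1.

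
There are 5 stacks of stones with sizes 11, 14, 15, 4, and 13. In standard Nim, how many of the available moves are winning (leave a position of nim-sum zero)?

3

Nim-sum: 11 XOR 14 XOR 15 XOR 4 XOR 13 = 3.
The overall nim-sum is X = 3. A stack of size p has a winning move iff p XOR X < p (reduce it to p XOR X).
  11: 11 XOR 3 = 8 < 11 — winning move (to 8).
  14: 14 XOR 3 = 13 < 14 — winning move (to 13).
  15: 15 XOR 3 = 12 < 15 — winning move (to 12).
  4: 4 XOR 3 = 7 ≥ 4 — no move.
  13: 13 XOR 3 = 14 ≥ 13 — no move.
That gives 3 winning moves.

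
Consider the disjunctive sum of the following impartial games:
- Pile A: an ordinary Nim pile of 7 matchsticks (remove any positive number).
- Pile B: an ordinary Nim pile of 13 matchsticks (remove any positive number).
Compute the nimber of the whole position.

Pile A is a plain Nim pile of size 7, so its Grundy value is 7.
Pile B is a plain Nim pile of size 13, so its Grundy value is 13.
The value of a disjunctive sum is the nim-sum of the parts.
Combined value = 7 ⊕ 13 = 10.

10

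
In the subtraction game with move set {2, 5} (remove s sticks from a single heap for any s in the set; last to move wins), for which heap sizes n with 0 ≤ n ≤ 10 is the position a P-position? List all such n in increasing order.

0, 1, 4, 7, 8

Grundy values for subtraction set {2, 5}:
k:     0  1  2  3  4  5  6  7  8  9 10
g(k):  0  0  1  1  0  2  1  0  0  1  1
The P-positions (g = 0) in 0..10 are 0, 1, 4, 7, 8.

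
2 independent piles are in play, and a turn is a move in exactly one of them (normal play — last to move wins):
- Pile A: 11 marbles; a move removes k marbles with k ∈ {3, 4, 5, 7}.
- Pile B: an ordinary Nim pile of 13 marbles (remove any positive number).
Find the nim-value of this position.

Grundy values for pile A (subtraction set {3, 4, 5, 7}):
k:     0  1  2  3  4  5  6  7  8  9 10 11
g(k):  0  0  0  1  1  1  2  2  2  3  0  0
So g(11) = 0.
Pile B is a plain Nim pile of size 13, so its Grundy value is 13.
By the Sprague-Grundy theorem, the Grundy value of a sum of independent games is the XOR of the component values.
Combined value = 0 ⊕ 13 = 13.

13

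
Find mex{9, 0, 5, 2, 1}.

3

The values 0, 1, 2 are all present; 3 is the first non-negative integer missing from the set.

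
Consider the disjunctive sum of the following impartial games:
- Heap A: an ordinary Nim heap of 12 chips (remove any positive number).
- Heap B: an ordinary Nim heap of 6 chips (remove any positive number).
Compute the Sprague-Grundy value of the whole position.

Heap A is a plain Nim heap of size 12, so its Grundy value is 12.
Heap B is a plain Nim heap of size 6, so its Grundy value is 6.
The value of a disjunctive sum is the nim-sum of the parts.
Combined value = 12 ⊕ 6 = 10.

10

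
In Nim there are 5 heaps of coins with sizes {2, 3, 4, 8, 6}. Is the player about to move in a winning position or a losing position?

Winning position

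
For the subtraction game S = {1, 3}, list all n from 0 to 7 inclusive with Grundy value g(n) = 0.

0, 2, 4, 6

Grundy values for subtraction set {1, 3}:
g(0) = mex{} = 0
g(1) = mex{0} = 1
g(2) = mex{1} = 0
g(3) = mex{0} = 1
g(4) = mex{1} = 0
g(5) = mex{0} = 1
g(6) = mex{1} = 0
g(7) = mex{0} = 1
The P-positions (g = 0) in 0..7 are 0, 2, 4, 6.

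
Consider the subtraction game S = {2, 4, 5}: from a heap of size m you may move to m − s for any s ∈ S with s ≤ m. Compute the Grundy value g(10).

1

Compute g(0), g(1), … for moves {2, 4, 5}:
k:     0  1  2  3  4  5  6  7  8  9 10
g(k):  0  0  1  1  2  2  3  0  0  1  1
So g(10) = 1.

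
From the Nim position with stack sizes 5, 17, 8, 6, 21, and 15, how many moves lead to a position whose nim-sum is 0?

0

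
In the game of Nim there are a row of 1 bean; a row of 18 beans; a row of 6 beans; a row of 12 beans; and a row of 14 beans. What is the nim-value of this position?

23

Nim-sum: 1 XOR 18 XOR 6 XOR 12 XOR 14 = 23.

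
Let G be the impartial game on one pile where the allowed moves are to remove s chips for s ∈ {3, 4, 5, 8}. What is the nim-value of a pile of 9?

Grundy values for subtraction set {3, 4, 5, 8}:
k:     0  1  2  3  4  5  6  7  8  9
g(k):  0  0  0  1  1  1  2  2  2  3
So g(9) = 3.

3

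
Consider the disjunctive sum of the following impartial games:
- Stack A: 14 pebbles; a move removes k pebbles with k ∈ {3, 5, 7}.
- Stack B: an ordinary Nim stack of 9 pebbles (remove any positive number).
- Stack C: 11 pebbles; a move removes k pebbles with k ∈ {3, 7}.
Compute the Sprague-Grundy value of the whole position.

8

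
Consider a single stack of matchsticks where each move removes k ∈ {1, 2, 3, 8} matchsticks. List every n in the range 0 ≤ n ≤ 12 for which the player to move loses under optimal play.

0, 4, 9

Compute g(0), g(1), … for moves {1, 2, 3, 8}:
k:     0  1  2  3  4  5  6  7  8  9 10 11 12
g(k):  0  1  2  3  0  1  2  3  4  0  1  2  3
The P-positions (g = 0) in 0..12 are 0, 4, 9.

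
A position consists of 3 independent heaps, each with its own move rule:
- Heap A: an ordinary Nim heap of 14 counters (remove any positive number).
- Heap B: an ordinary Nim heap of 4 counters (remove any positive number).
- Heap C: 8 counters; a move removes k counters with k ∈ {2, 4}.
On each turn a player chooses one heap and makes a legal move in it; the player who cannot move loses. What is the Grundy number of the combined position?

11

Heap A is a plain Nim heap of size 14, so its Grundy value is 14.
Heap B is a plain Nim heap of size 4, so its Grundy value is 4.
Grundy values for heap C (subtraction set {2, 4}):
g(0) = mex{} = 0
g(1) = mex{} = 0
g(2) = mex{0} = 1
g(3) = mex{0} = 1
g(4) = mex{0,1} = 2
g(5) = mex{0,1} = 2
g(6) = mex{1,2} = 0
g(7) = mex{1,2} = 0
g(8) = mex{0,2} = 1
So g(8) = 1.
The value of a disjunctive sum is the nim-sum of the parts.
Combined value = 14 XOR 4 XOR 1 = 11.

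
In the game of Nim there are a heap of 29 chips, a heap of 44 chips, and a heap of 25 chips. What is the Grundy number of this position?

40

Compute the nim-sum pairwise:
29 ⊕ 44 = 49
49 ⊕ 25 = 40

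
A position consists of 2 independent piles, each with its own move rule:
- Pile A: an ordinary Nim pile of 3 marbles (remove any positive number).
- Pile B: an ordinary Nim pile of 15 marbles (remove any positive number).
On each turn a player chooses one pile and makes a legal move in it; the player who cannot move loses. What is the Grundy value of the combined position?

12

Pile A is a plain Nim pile of size 3, so its Grundy value is 3.
Pile B is a plain Nim pile of size 15, so its Grundy value is 15.
The value of a disjunctive sum is the nim-sum of the parts.
Combined value = 3 ⊕ 15 = 12.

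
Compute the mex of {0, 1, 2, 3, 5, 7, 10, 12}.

The values 0, 1, 2, 3 are all present; 4 is the first non-negative integer missing from the set.

4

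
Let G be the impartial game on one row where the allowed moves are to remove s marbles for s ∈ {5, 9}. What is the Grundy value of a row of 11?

Build the Grundy sequence with g(k) = mex{g(k−s) : s ∈ {5, 9}, s ≤ k}:
k:     0  1  2  3  4  5  6  7  8  9 10 11
g(k):  0  0  0  0  0  1  1  1  1  1  2  2
So g(11) = 2.

2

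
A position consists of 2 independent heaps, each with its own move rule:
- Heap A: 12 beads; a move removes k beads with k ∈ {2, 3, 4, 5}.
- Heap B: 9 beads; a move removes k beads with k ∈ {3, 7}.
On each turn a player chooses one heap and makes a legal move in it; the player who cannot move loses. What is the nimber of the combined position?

3

Build the Grundy sequence for heap A with g(k) = mex{g(k−s) : s ∈ {2, 3, 4, 5}, s ≤ k}:
k:     0  1  2  3  4  5  6  7  8  9 10 11 12
g(k):  0  0  1  1  2  2  3  0  0  1  1  2  2
So g(12) = 2.
Grundy values for heap B (subtraction set {3, 7}):
g(0) = mex{} = 0
g(1) = mex{} = 0
g(2) = mex{} = 0
g(3) = mex{0} = 1
g(4) = mex{0} = 1
g(5) = mex{0} = 1
g(6) = mex{1} = 0
g(7) = mex{0,1} = 2
g(8) = mex{0,1} = 2
g(9) = mex{0} = 1
So g(9) = 1.
The value of a disjunctive sum is the nim-sum of the parts.
Combined value = 2 XOR 1 = 3.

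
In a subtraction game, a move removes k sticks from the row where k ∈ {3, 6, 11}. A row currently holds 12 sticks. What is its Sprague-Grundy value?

1

Grundy values for subtraction set {3, 6, 11}:
k:     0  1  2  3  4  5  6  7  8  9 10 11 12
g(k):  0  0  0  1  1  1  2  2  2  0  0  3  1
So g(12) = 1.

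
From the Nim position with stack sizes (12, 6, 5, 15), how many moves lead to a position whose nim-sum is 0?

Bitwise XOR of the heap sizes:
  1100  (12)
  0110  (6)
  0101  (5)
  1111  (15)
  ----
  0000  (0)
The nim-sum is already 0, so every move leaves a nonzero nim-sum — there are no winning moves.

0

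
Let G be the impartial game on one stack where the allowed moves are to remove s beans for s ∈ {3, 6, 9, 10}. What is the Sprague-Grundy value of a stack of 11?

Compute g(0), g(1), … for moves {3, 6, 9, 10}:
k:     0  1  2  3  4  5  6  7  8  9 10 11
g(k):  0  0  0  1  1  1  2  2  2  3  3  3
So g(11) = 3.

3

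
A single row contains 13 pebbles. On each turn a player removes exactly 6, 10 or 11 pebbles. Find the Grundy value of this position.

Grundy values for subtraction set {6, 10, 11}:
k:     0  1  2  3  4  5  6  7  8  9 10 11 12 13
g(k):  0  0  0  0  0  0  1  1  1  1  1  1  2  2
So g(13) = 2.

2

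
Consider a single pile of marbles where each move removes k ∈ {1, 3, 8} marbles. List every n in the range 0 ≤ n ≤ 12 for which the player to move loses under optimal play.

0, 2, 4, 6, 11

Compute g(0), g(1), … for moves {1, 3, 8}:
k:     0  1  2  3  4  5  6  7  8  9 10 11 12
g(k):  0  1  0  1  0  1  0  1  2  3  2  0  1
The P-positions (g = 0) in 0..12 are 0, 2, 4, 6, 11.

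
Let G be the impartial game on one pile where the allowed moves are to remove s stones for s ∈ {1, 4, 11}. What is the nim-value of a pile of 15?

Compute g(0), g(1), … for moves {1, 4, 11}:
k:     0  1  2  3  4  5  6  7  8  9 10 11 12 13 14 15
g(k):  0  1  0  1  2  0  1  0  1  2  0  1  0  1  2  0
So g(15) = 0.

0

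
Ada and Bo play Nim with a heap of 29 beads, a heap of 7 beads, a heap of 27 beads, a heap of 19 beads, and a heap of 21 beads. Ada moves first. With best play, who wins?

Ada wins

Nim-sum: 29 ⊕ 7 ⊕ 27 ⊕ 19 ⊕ 21 = 7.
The nim-sum is 7 ≠ 0, so this is an N-position: the player to move can win; Ada has a winning move.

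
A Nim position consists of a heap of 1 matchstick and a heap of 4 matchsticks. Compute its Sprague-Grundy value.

5

Nim-sum: 1 XOR 4 = 5.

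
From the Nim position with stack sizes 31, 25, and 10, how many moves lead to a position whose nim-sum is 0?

3

Compute the nim-sum pairwise:
31 XOR 25 = 6
6 XOR 10 = 12
The overall nim-sum is X = 12. A stack of size p has a winning move iff p XOR X < p (reduce it to p XOR X).
  31: 31 XOR 12 = 19 < 31 — winning move (to 19).
  25: 25 XOR 12 = 21 < 25 — winning move (to 21).
  10: 10 XOR 12 = 6 < 10 — winning move (to 6).
That gives 3 winning moves.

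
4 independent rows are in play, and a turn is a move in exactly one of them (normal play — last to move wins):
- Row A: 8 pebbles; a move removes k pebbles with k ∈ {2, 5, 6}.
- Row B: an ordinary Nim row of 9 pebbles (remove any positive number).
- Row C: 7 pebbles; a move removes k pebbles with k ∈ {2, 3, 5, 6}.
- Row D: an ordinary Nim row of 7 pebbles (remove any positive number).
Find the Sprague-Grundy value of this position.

13

Grundy values for row A (subtraction set {2, 5, 6}):
k:     0  1  2  3  4  5  6  7  8
g(k):  0  0  1  1  0  2  1  3  0
So g(8) = 0.
Row B is a plain Nim row of size 9, so its Grundy value is 9.
For row C, compute g(0), g(1), … with moves {2, 3, 5, 6}:
k:     0  1  2  3  4  5  6  7
g(k):  0  0  1  1  2  2  3  3
So g(7) = 3.
Row D is a plain Nim row of size 7, so its Grundy value is 7.
The value of a disjunctive sum is the nim-sum of the parts.
Combined value = 0 ⊕ 9 ⊕ 3 ⊕ 7 = 13.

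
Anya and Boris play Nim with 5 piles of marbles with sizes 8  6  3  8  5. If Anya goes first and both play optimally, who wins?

Bitwise XOR of the heap sizes:
  1000  (8)
  0110  (6)
  0011  (3)
  1000  (8)
  0101  (5)
  ----
  0000  (0)
The nim-sum is 0, so this is a P-position: the player to move is in a losing position under optimal play; Anya is about to move from it and so loses — Boris wins.

Boris wins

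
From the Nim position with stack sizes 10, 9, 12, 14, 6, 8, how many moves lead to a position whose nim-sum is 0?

5

Nim-sum: 10 ⊕ 9 ⊕ 12 ⊕ 14 ⊕ 6 ⊕ 8 = 15.
The overall nim-sum is X = 15. A stack of size p has a winning move iff p XOR X < p (reduce it to p XOR X).
  10: 10 XOR 15 = 5 < 10 — winning move (to 5).
  9: 9 XOR 15 = 6 < 9 — winning move (to 6).
  12: 12 XOR 15 = 3 < 12 — winning move (to 3).
  14: 14 XOR 15 = 1 < 14 — winning move (to 1).
  6: 6 XOR 15 = 9 ≥ 6 — no move.
  8: 8 XOR 15 = 7 < 8 — winning move (to 7).
That gives 5 winning moves.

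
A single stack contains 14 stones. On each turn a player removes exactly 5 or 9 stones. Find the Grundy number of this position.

0

Build the Grundy sequence with g(k) = mex{g(k−s) : s ∈ {5, 9}, s ≤ k}:
g(0) = mex{} = 0
g(1) = mex{} = 0
g(2) = mex{} = 0
g(3) = mex{} = 0
g(4) = mex{} = 0
g(5) = mex{0} = 1
g(6) = mex{0} = 1
g(7) = mex{0} = 1
g(8) = mex{0} = 1
g(9) = mex{0} = 1
g(10) = mex{0,1} = 2
g(11) = mex{0,1} = 2
g(12) = mex{0,1} = 2
g(13) = mex{0,1} = 2
g(14) = mex{1} = 0
So g(14) = 0.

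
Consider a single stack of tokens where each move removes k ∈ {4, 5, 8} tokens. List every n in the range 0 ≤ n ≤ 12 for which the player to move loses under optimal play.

0, 1, 2, 3, 12

Build the Grundy sequence with g(k) = mex{g(k−s) : s ∈ {4, 5, 8}, s ≤ k}:
k:     0  1  2  3  4  5  6  7  8  9 10 11 12
g(k):  0  0  0  0  1  1  1  1  2  2  2  2  0
The P-positions (g = 0) in 0..12 are 0, 1, 2, 3, 12.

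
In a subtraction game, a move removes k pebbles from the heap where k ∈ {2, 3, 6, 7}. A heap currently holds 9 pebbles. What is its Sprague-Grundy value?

0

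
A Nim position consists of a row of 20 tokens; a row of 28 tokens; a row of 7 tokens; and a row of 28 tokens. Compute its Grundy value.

19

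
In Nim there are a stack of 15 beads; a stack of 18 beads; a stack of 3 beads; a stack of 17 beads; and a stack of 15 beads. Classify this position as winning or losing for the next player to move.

Write each in binary and XOR column by column:
  01111  (15)
  10010  (18)
  00011  (3)
  10001  (17)
  01111  (15)
  -----
  00000  (0)
The nim-sum is 0, so this is a P-position: the player to move is in a losing position under optimal play.

Losing position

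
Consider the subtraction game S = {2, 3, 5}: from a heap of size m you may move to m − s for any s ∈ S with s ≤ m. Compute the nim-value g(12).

2

Grundy values for subtraction set {2, 3, 5}:
g(0) = mex{} = 0
g(1) = mex{} = 0
g(2) = mex{0} = 1
g(3) = mex{0} = 1
g(4) = mex{0,1} = 2
g(5) = mex{0,1} = 2
g(6) = mex{0,1,2} = 3
g(7) = mex{1,2} = 0
g(8) = mex{1,2,3} = 0
g(9) = mex{0,2,3} = 1
g(10) = mex{0,2} = 1
g(11) = mex{0,1,3} = 2
g(12) = mex{0,1} = 2
So g(12) = 2.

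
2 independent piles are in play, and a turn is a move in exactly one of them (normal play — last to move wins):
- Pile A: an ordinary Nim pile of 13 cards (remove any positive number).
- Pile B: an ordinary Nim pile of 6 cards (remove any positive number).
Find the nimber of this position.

Pile A is a plain Nim pile of size 13, so its Grundy value is 13.
Pile B is a plain Nim pile of size 6, so its Grundy value is 6.
By the Sprague-Grundy theorem, the Grundy value of a sum of independent games is the XOR of the component values.
Combined value = 13 XOR 6 = 11.

11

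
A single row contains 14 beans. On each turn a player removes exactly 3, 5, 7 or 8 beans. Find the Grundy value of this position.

1

Build the Grundy sequence with g(k) = mex{g(k−s) : s ∈ {3, 5, 7, 8}, s ≤ k}:
g(0) = mex{} = 0
g(1) = mex{} = 0
g(2) = mex{} = 0
g(3) = mex{0} = 1
g(4) = mex{0} = 1
g(5) = mex{0} = 1
g(6) = mex{0,1} = 2
g(7) = mex{0,1} = 2
g(8) = mex{0,1} = 2
g(9) = mex{0,1,2} = 3
g(10) = mex{0,1,2} = 3
g(11) = mex{1,2} = 0
g(12) = mex{1,2,3} = 0
g(13) = mex{1,2,3} = 0
g(14) = mex{0,2,3} = 1
So g(14) = 1.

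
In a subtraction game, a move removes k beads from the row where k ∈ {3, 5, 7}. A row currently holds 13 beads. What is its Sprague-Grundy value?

1

Build the Grundy sequence with g(k) = mex{g(k−s) : s ∈ {3, 5, 7}, s ≤ k}:
g(0) = mex{} = 0
g(1) = mex{} = 0
g(2) = mex{} = 0
g(3) = mex{0} = 1
g(4) = mex{0} = 1
g(5) = mex{0} = 1
g(6) = mex{0,1} = 2
g(7) = mex{0,1} = 2
g(8) = mex{0,1} = 2
g(9) = mex{0,1,2} = 3
g(10) = mex{1,2} = 0
g(11) = mex{1,2} = 0
g(12) = mex{1,2,3} = 0
g(13) = mex{0,2} = 1
So g(13) = 1.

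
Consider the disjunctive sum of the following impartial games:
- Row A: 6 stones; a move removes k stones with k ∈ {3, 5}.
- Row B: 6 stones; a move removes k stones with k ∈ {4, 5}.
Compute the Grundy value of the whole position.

3

Build the Grundy sequence for row A with g(k) = mex{g(k−s) : s ∈ {3, 5}, s ≤ k}:
g(0) = mex{} = 0
g(1) = mex{} = 0
g(2) = mex{} = 0
g(3) = mex{0} = 1
g(4) = mex{0} = 1
g(5) = mex{0} = 1
g(6) = mex{0,1} = 2
So g(6) = 2.
Build the Grundy sequence for row B with g(k) = mex{g(k−s) : s ∈ {4, 5}, s ≤ k}:
g(0) = mex{} = 0
g(1) = mex{} = 0
g(2) = mex{} = 0
g(3) = mex{} = 0
g(4) = mex{0} = 1
g(5) = mex{0} = 1
g(6) = mex{0} = 1
So g(6) = 1.
The value of a disjunctive sum is the nim-sum of the parts.
Combined value = 2 XOR 1 = 3.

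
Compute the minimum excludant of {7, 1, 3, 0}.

2

The values 0, 1 are all present; 2 is the first non-negative integer missing from the set.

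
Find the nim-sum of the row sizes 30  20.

Nim-sum: 30 ^ 20 = 10.

10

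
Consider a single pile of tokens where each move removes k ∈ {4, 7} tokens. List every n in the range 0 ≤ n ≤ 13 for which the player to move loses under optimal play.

Compute g(0), g(1), … for moves {4, 7}:
g(0) = mex{} = 0
g(1) = mex{} = 0
g(2) = mex{} = 0
g(3) = mex{} = 0
g(4) = mex{0} = 1
g(5) = mex{0} = 1
g(6) = mex{0} = 1
g(7) = mex{0} = 1
g(8) = mex{0,1} = 2
g(9) = mex{0,1} = 2
g(10) = mex{0,1} = 2
g(11) = mex{1} = 0
g(12) = mex{1,2} = 0
g(13) = mex{1,2} = 0
The P-positions (g = 0) in 0..13 are 0, 1, 2, 3, 11, 12, 13.

0, 1, 2, 3, 11, 12, 13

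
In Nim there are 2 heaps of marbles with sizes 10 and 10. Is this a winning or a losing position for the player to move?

Nim-sum: 10 ^ 10 = 0.
The nim-sum is 0, so this is a P-position: the player to move is in a losing position under optimal play.

Losing position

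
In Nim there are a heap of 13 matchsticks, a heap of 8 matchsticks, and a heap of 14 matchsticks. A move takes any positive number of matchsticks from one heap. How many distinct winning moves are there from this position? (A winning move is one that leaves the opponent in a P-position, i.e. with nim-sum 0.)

Write each in binary and XOR column by column:
  1101  (13)
  1000  (8)
  1110  (14)
  ----
  1011  (11)
The overall nim-sum is X = 11. A heap of size p has a winning move iff p XOR X < p (reduce it to p XOR X).
  13: 13 XOR 11 = 6 < 13 — winning move (to 6).
  8: 8 XOR 11 = 3 < 8 — winning move (to 3).
  14: 14 XOR 11 = 5 < 14 — winning move (to 5).
That gives 3 winning moves.

3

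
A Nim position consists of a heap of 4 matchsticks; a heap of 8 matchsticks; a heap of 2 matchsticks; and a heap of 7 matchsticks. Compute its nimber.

Nim-sum: 4 ^ 8 ^ 2 ^ 7 = 9.

9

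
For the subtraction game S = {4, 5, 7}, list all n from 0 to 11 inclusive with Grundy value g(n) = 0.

Build the Grundy sequence with g(k) = mex{g(k−s) : s ∈ {4, 5, 7}, s ≤ k}:
g(0) = mex{} = 0
g(1) = mex{} = 0
g(2) = mex{} = 0
g(3) = mex{} = 0
g(4) = mex{0} = 1
g(5) = mex{0} = 1
g(6) = mex{0} = 1
g(7) = mex{0} = 1
g(8) = mex{0,1} = 2
g(9) = mex{0,1} = 2
g(10) = mex{0,1} = 2
g(11) = mex{1} = 0
The P-positions (g = 0) in 0..11 are 0, 1, 2, 3, 11.

0, 1, 2, 3, 11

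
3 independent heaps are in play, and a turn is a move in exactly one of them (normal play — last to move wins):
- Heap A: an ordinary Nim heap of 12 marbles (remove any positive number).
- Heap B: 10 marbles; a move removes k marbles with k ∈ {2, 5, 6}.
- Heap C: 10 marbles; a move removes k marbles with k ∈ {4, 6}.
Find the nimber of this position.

Heap A is a plain Nim heap of size 12, so its Grundy value is 12.
Grundy values for heap B (subtraction set {2, 5, 6}):
k:     0  1  2  3  4  5  6  7  8  9 10
g(k):  0  0  1  1  0  2  1  3  0  2  1
So g(10) = 1.
For heap C, compute g(0), g(1), … with moves {4, 6}:
g(0) = mex{} = 0
g(1) = mex{} = 0
g(2) = mex{} = 0
g(3) = mex{} = 0
g(4) = mex{0} = 1
g(5) = mex{0} = 1
g(6) = mex{0} = 1
g(7) = mex{0} = 1
g(8) = mex{0,1} = 2
g(9) = mex{0,1} = 2
g(10) = mex{1} = 0
So g(10) = 0.
The value of a disjunctive sum is the nim-sum of the parts.
Combined value = 12 ⊕ 1 ⊕ 0 = 13.

13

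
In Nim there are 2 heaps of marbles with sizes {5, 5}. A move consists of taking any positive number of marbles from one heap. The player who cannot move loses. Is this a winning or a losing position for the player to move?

Losing position

Compute the nim-sum pairwise:
5 XOR 5 = 0
The nim-sum is 0, so this is a P-position: the player to move is in a losing position under optimal play.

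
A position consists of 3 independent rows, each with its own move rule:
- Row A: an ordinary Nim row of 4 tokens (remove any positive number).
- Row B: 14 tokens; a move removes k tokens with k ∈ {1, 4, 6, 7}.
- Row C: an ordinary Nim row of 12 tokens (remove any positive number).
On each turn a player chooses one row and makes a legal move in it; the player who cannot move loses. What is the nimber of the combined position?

Row A is a plain Nim row of size 4, so its Grundy value is 4.
For row B, compute g(0), g(1), … with moves {1, 4, 6, 7}:
g(0) = mex{} = 0
g(1) = mex{0} = 1
g(2) = mex{1} = 0
g(3) = mex{0} = 1
g(4) = mex{0,1} = 2
g(5) = mex{1,2} = 0
g(6) = mex{0} = 1
g(7) = mex{0,1} = 2
g(8) = mex{0,1,2} = 3
g(9) = mex{0,1,3} = 2
g(10) = mex{1,2} = 0
g(11) = mex{0,2} = 1
g(12) = mex{0,1,3} = 2
g(13) = mex{1,2} = 0
g(14) = mex{0,2,3} = 1
So g(14) = 1.
Row C is a plain Nim row of size 12, so its Grundy value is 12.
The value of a disjunctive sum is the nim-sum of the parts.
Combined value = 4 ⊕ 1 ⊕ 12 = 9.

9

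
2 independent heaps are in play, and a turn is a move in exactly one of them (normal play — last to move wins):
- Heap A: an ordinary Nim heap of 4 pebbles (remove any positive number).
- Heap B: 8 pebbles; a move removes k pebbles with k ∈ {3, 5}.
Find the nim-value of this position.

4

Heap A is a plain Nim heap of size 4, so its Grundy value is 4.
For heap B, compute g(0), g(1), … with moves {3, 5}:
g(0) = mex{} = 0
g(1) = mex{} = 0
g(2) = mex{} = 0
g(3) = mex{0} = 1
g(4) = mex{0} = 1
g(5) = mex{0} = 1
g(6) = mex{0,1} = 2
g(7) = mex{0,1} = 2
g(8) = mex{1} = 0
So g(8) = 0.
The value of a disjunctive sum is the nim-sum of the parts.
Combined value = 4 ⊕ 0 = 4.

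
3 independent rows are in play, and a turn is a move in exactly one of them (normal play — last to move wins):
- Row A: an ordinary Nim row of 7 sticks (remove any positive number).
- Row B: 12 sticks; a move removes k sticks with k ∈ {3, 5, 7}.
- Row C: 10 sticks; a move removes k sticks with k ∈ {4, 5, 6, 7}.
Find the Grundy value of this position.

5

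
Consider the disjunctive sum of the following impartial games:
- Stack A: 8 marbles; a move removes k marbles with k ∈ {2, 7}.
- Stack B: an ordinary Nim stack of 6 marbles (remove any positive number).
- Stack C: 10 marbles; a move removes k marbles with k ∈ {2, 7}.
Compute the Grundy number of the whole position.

4

Build the Grundy sequence for stack A with g(k) = mex{g(k−s) : s ∈ {2, 7}, s ≤ k}:
g(0) = mex{} = 0
g(1) = mex{} = 0
g(2) = mex{0} = 1
g(3) = mex{0} = 1
g(4) = mex{1} = 0
g(5) = mex{1} = 0
g(6) = mex{0} = 1
g(7) = mex{0} = 1
g(8) = mex{0,1} = 2
So g(8) = 2.
Stack B is a plain Nim stack of size 6, so its Grundy value is 6.
For stack C, compute g(0), g(1), … with moves {2, 7}:
g(0) = mex{} = 0
g(1) = mex{} = 0
g(2) = mex{0} = 1
g(3) = mex{0} = 1
g(4) = mex{1} = 0
g(5) = mex{1} = 0
g(6) = mex{0} = 1
g(7) = mex{0} = 1
g(8) = mex{0,1} = 2
g(9) = mex{1} = 0
g(10) = mex{1,2} = 0
So g(10) = 0.
The value of a disjunctive sum is the nim-sum of the parts.
Combined value = 2 XOR 6 XOR 0 = 4.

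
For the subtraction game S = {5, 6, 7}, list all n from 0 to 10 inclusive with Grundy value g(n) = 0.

0, 1, 2, 3, 4

Build the Grundy sequence with g(k) = mex{g(k−s) : s ∈ {5, 6, 7}, s ≤ k}:
k:     0  1  2  3  4  5  6  7  8  9 10
g(k):  0  0  0  0  0  1  1  1  1  1  2
The P-positions (g = 0) in 0..10 are 0, 1, 2, 3, 4.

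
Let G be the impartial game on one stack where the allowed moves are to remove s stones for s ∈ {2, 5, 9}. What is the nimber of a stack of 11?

0

Build the Grundy sequence with g(k) = mex{g(k−s) : s ∈ {2, 5, 9}, s ≤ k}:
g(0) = mex{} = 0
g(1) = mex{} = 0
g(2) = mex{0} = 1
g(3) = mex{0} = 1
g(4) = mex{1} = 0
g(5) = mex{0,1} = 2
g(6) = mex{0} = 1
g(7) = mex{1,2} = 0
g(8) = mex{1} = 0
g(9) = mex{0} = 1
g(10) = mex{0,2} = 1
g(11) = mex{1} = 0
So g(11) = 0.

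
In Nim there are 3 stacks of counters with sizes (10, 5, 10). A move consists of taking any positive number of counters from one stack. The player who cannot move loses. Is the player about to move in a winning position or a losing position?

In binary:
  1010  (10)
  0101  (5)
  1010  (10)
  ----
  0101  (5)
The nim-sum is 5 ≠ 0, so this is an N-position: the player to move can win.

Winning position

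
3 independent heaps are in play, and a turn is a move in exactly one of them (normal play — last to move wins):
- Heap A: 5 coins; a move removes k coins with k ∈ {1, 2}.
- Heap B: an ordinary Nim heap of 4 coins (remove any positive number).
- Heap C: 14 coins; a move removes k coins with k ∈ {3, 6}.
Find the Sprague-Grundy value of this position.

7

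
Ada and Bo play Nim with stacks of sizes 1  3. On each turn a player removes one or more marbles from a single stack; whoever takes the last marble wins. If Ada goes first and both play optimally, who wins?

In binary:
  01  (1)
  11  (3)
  --
  10  (2)
The nim-sum is 2 ≠ 0, so this is an N-position: the player to move can win; Ada has a winning move.

Ada wins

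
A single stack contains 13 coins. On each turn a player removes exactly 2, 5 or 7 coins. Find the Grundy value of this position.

0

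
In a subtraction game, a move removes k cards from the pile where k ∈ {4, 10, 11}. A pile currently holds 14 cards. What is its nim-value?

3

Compute g(0), g(1), … for moves {4, 10, 11}:
k:     0  1  2  3  4  5  6  7  8  9 10 11 12 13 14
g(k):  0  0  0  0  1  1  1  1  0  0  2  2  1  1  3
So g(14) = 3.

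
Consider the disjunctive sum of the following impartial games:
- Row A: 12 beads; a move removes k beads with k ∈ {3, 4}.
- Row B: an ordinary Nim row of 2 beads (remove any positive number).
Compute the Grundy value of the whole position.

For row A, compute g(0), g(1), … with moves {3, 4}:
k:     0  1  2  3  4  5  6  7  8  9 10 11 12
g(k):  0  0  0  1  1  1  2  0  0  0  1  1  1
So g(12) = 1.
Row B is a plain Nim row of size 2, so its Grundy value is 2.
The value of a disjunctive sum is the nim-sum of the parts.
Combined value = 1 ⊕ 2 = 3.

3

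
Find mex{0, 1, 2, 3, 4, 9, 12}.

5

The values 0, 1, 2, 3, 4 are all present; 5 is the first non-negative integer missing from the set.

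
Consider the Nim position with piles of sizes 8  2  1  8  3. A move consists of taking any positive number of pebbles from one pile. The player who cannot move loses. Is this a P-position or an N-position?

P-position

Compute the nim-sum pairwise:
8 ⊕ 2 = 10
10 ⊕ 1 = 11
11 ⊕ 8 = 3
3 ⊕ 3 = 0
The nim-sum is 0, so this is a P-position: the player to move is in a losing position under optimal play.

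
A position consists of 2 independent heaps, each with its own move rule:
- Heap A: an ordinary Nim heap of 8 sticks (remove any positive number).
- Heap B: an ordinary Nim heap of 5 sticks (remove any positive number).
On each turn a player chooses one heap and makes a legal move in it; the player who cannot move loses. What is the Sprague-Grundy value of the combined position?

13

Heap A is a plain Nim heap of size 8, so its Grundy value is 8.
Heap B is a plain Nim heap of size 5, so its Grundy value is 5.
By the Sprague-Grundy theorem, the Grundy value of a sum of independent games is the XOR of the component values.
Combined value = 8 XOR 5 = 13.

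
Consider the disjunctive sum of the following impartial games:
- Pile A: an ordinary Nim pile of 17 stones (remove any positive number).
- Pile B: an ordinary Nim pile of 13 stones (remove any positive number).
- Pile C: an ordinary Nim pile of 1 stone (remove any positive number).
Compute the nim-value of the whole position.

29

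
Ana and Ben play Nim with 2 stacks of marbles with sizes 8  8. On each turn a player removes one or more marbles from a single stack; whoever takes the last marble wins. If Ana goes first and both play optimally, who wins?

Ben wins

In binary:
  1000  (8)
  1000  (8)
  ----
  0000  (0)
The nim-sum is 0, so this is a P-position: the player to move is in a losing position under optimal play; Ana is about to move from it and so loses — Ben wins.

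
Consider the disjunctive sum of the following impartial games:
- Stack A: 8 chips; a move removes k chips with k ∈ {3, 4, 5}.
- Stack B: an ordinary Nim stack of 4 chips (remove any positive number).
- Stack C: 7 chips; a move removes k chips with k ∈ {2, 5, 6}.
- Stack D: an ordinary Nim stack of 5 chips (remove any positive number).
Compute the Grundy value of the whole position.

Grundy values for stack A (subtraction set {3, 4, 5}):
k:     0  1  2  3  4  5  6  7  8
g(k):  0  0  0  1  1  1  2  2  0
So g(8) = 0.
Stack B is a plain Nim stack of size 4, so its Grundy value is 4.
For stack C, compute g(0), g(1), … with moves {2, 5, 6}:
g(0) = mex{} = 0
g(1) = mex{} = 0
g(2) = mex{0} = 1
g(3) = mex{0} = 1
g(4) = mex{1} = 0
g(5) = mex{0,1} = 2
g(6) = mex{0} = 1
g(7) = mex{0,1,2} = 3
So g(7) = 3.
Stack D is a plain Nim stack of size 5, so its Grundy value is 5.
The value of a disjunctive sum is the nim-sum of the parts.
Combined value = 0 XOR 4 XOR 3 XOR 5 = 2.

2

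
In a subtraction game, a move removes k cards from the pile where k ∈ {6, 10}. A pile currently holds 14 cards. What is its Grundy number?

Compute g(0), g(1), … for moves {6, 10}:
k:     0  1  2  3  4  5  6  7  8  9 10 11 12 13 14
g(k):  0  0  0  0  0  0  1  1  1  1  1  1  2  2  2
So g(14) = 2.

2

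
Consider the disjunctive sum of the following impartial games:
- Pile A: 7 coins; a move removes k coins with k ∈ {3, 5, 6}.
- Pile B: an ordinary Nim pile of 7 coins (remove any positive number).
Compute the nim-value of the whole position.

Build the Grundy sequence for pile A with g(k) = mex{g(k−s) : s ∈ {3, 5, 6}, s ≤ k}:
k:     0  1  2  3  4  5  6  7
g(k):  0  0  0  1  1  1  2  2
So g(7) = 2.
Pile B is a plain Nim pile of size 7, so its Grundy value is 7.
By the Sprague-Grundy theorem, the Grundy value of a sum of independent games is the XOR of the component values.
Combined value = 2 XOR 7 = 5.

5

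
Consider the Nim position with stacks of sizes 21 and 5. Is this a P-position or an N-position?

Compute the nim-sum pairwise:
21 ^ 5 = 16
The nim-sum is 16 ≠ 0, so this is an N-position: the player to move can win.

N-position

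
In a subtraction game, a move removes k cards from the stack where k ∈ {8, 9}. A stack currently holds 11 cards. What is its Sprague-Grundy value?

1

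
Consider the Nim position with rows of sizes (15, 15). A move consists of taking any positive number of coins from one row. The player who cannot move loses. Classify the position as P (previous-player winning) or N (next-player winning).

Nim-sum: 15 XOR 15 = 0.
The nim-sum is 0, so this is a P-position: the player to move is in a losing position under optimal play.

P-position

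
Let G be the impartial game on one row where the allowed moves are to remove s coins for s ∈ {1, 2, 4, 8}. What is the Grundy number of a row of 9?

0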